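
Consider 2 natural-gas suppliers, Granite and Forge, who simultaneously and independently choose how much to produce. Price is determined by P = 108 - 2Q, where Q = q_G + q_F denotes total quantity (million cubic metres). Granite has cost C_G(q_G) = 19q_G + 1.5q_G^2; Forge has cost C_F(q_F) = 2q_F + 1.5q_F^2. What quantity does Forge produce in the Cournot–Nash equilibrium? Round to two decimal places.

12.53

Granite's profit: π_G = (108 - 2Q)q_G - (19q_G + (3/2)q_G²). Setting ∂π_G/∂q_G = 0: 89 - 7q_G - 2(q_F) = 0.
Forge's first-order condition: 106 - 7q_F - 2(q_G) = 0.
Rearranging gives the reaction functions q_G = (89 - 2q_F)/7 and q_F = (106 - 2q_G)/7.
Solving the pair: q_G = 137/15, q_F = 188/15.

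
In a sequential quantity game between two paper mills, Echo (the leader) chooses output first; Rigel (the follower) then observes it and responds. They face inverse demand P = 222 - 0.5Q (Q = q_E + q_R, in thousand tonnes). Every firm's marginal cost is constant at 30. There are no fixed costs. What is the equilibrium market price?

The follower Rigel best-responds to any q_E: π_R = (222 - 0.5Q)q_R - 30q_R.
∂π_R/∂q_R = 192 - (1/2)q_E - q_R = 0 gives the reaction function q_R = (192 - (1/2)q_E).
Echo substitutes q_R(q_E) into its own profit: π_E = q_E(222 - (1/2)q_E - (192 - (1/2)q_E)/2) - 30q_E = (126 - (1/4)q_E)q_E - 30q_E.
Leader FOC: 96 - (1/2)q_E = 0, so q_E = 192.
Then q_R = (192 - (1/2)·192) = 96.
Total output Q = 288, so price P = 222 - (1/2)·288 = 78.

78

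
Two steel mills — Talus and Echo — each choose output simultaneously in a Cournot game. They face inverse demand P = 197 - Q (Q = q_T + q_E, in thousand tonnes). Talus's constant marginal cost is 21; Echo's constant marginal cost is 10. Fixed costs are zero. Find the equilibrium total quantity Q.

121

Talus's profit: π_T = (197 - Q)q_T - (21q_T). Setting ∂π_T/∂q_T = 0: 176 - 2q_T - (q_E) = 0.
Echo's first-order condition: 187 - 2q_E - (q_T) = 0.
Rearranging gives the reaction functions q_T = (176 - q_E)/2 and q_E = (187 - q_T)/2.
Solving the pair: q_T = 55, q_E = 66.
Total output Q = 55 + 66 = 121.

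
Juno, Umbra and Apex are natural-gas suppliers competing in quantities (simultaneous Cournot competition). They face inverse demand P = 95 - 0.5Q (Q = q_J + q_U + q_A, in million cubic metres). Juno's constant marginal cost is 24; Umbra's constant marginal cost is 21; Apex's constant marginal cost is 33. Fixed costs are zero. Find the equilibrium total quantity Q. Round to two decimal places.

103.50

Juno's profit: π_J = (95 - 0.5Q)q_J - (24q_J). Setting ∂π_J/∂q_J = 0: 71 - q_J - (1/2)(q_U + q_A) = 0.
Umbra's profit: π_U = (95 - 0.5Q)q_U - (21q_U). Setting ∂π_U/∂q_U = 0: 74 - q_U - (1/2)(q_J + q_A) = 0.
Apex's profit: π_A = (95 - 0.5Q)q_A - (33q_A). Setting ∂π_A/∂q_A = 0: 62 - q_A - (1/2)(q_J + q_U) = 0.
Adding the 3 conditions: 207 − Q − Q = 0, i.e. Q = 207/2.
Back-substituting: q_J = (71 − 207/4)/(1/2) = 77/2, q_U = (74 − 207/4)/(1/2) = 89/2, q_A = (62 − 207/4)/(1/2) = 41/2.
Total output Q = 77/2 + 89/2 + 41/2 = 207/2.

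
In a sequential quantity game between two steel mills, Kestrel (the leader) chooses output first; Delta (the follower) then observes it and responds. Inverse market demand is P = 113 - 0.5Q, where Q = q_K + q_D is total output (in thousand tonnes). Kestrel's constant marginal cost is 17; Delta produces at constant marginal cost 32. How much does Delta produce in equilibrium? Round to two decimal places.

25.50

Solve by backward induction. Given q_K, the follower Delta maximises π_D = (113 - (1/2)q_K - (1/2)q_D)q_D - 32q_D.
∂π_D/∂q_D = 81 - (1/2)q_K - q_D = 0 gives the reaction function q_D = (81 - (1/2)q_K).
The leader anticipates this reaction. Substituting into P = 113 - 0.5Q gives P = 145/2 - (1/4)q_K, so π_K = (145/2 - (1/4)q_K)q_K - 17q_K.
The leader's first-order condition 111/2 - (1/2)q_K = 0 yields q_K = 111.
Then q_D = (81 - (1/2)·111) = 51/2.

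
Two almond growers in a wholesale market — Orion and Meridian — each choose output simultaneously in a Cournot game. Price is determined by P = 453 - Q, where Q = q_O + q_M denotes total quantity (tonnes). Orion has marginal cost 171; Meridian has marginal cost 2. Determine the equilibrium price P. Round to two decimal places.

Orion's profit: π_O = (453 - Q)q_O - (171q_O). Setting ∂π_O/∂q_O = 0: 282 - 2q_O - (q_M) = 0.
Meridian's profit: π_M = (453 - Q)q_M - (2q_M). Setting ∂π_M/∂q_M = 0: 451 - 2q_M - (q_O) = 0.
So q_O = (282 - q_M)/2 and q_M = (451 - q_O)/2.
Solving the pair: q_O = 113/3, q_M = 620/3.
Total output Q = 733/3, so price P = 453 - 733/3 = 626/3.

208.67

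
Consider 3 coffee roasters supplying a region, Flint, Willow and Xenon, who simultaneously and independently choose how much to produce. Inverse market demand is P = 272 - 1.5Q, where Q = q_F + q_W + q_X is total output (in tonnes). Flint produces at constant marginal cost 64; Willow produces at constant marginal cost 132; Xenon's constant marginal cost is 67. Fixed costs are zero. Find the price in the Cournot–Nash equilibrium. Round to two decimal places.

Flint's profit: π_F = (272 - 1.5Q)q_F - (64q_F). Setting ∂π_F/∂q_F = 0: 208 - 3q_F - (3/2)(q_W + q_X) = 0.
Willow's profit: π_W = (272 - 1.5Q)q_W - (132q_W). Setting ∂π_W/∂q_W = 0: 140 - 3q_W - (3/2)(q_F + q_X) = 0.
Xenon's profit: π_X = (272 - 1.5Q)q_X - (67q_X). Setting ∂π_X/∂q_X = 0: 205 - 3q_X - (3/2)(q_F + q_W) = 0.
Adding the 3 first-order conditions: 553 − 6Q = 0, so Q = 553/6.
Back-substituting: q_F = (208 − 553/4)/(3/2) = 93/2, q_W = (140 − 553/4)/(3/2) = 7/6, q_X = (205 − 553/4)/(3/2) = 89/2.
Total output Q = 553/6, so price P = 272 - (3/2)·(553/6) = 535/4.

133.75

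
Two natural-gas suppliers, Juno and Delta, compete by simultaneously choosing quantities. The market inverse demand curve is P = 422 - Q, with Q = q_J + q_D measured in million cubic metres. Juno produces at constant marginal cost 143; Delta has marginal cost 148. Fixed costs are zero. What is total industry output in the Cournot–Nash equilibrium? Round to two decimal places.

184.33

Juno's profit: π_J = (422 - Q)q_J - (143q_J). Setting ∂π_J/∂q_J = 0: 279 - 2q_J - (q_D) = 0.
Delta's first-order condition: 274 - 2q_D - (q_J) = 0.
Best responses: q_J = (279 - q_D)/2, q_D = (274 - q_J)/2.
Substituting one into the other gives q_J = 284/3 and q_D = 269/3.
Total output Q = 284/3 + 269/3 = 553/3.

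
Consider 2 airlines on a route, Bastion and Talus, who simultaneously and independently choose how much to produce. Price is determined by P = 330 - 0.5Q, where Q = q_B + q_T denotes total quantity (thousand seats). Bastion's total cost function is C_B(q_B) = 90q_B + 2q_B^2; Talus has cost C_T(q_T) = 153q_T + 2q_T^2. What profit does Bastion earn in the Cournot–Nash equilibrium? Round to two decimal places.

5042.07

Bastion's profit: π_B = (330 - 0.5Q)q_B - (90q_B + 2q_B²). Setting ∂π_B/∂q_B = 0: 240 - 5q_B - (1/2)(q_T) = 0.
Talus's first-order condition: 177 - 5q_T - (1/2)(q_B) = 0.
So q_B = (240 - (1/2)q_T)/5 and q_T = (177 - (1/2)q_B)/5.
Substituting one into the other gives q_B = 494/11 and q_T = 340/11.
Price P = 330 - (1/2)·(834/11) = 292.0909.
Bastion's profit: 292.0909·(494/11) - 90·(494/11) - 2(494/11)² = 5042.0661.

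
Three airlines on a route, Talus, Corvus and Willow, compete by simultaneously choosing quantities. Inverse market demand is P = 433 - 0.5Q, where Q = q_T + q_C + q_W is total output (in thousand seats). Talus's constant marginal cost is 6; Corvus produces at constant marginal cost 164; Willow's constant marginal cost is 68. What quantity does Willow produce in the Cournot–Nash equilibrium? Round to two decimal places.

Talus's profit: π_T = (433 - 0.5Q)q_T - (6q_T). Setting ∂π_T/∂q_T = 0: 427 - q_T - (1/2)(q_C + q_W) = 0.
Corvus's first-order condition: 269 - q_C - (1/2)(q_T + q_W) = 0.
Willow's profit: π_W = (433 - 0.5Q)q_W - (68q_W). Setting ∂π_W/∂q_W = 0: 365 - q_W - (1/2)(q_T + q_C) = 0.
Adding the 3 conditions: 1061 − Q − Q = 0, i.e. Q = 1061/2.
Back-substituting: q_T = (427 − 1061/4)/(1/2) = 647/2, q_C = (269 − 1061/4)/(1/2) = 15/2, q_W = (365 − 1061/4)/(1/2) = 399/2.

199.50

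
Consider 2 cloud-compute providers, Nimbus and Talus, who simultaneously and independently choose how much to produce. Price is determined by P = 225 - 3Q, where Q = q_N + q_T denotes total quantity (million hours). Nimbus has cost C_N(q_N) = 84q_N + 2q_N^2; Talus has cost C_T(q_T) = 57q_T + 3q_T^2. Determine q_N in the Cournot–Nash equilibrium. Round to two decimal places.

10.70

Nimbus's profit: π_N = (225 - 3Q)q_N - (84q_N + 2q_N²). Setting ∂π_N/∂q_N = 0: 141 - 10q_N - 3(q_T) = 0.
Talus's profit: π_T = (225 - 3Q)q_T - (57q_T + 3q_T²). Setting ∂π_T/∂q_T = 0: 168 - 12q_T - 3(q_N) = 0.
Rearranging gives the reaction functions q_N = (141 - 3q_T)/10 and q_T = (168 - 3q_N)/12.
Solving the pair: q_N = 396/37, q_T = 419/37.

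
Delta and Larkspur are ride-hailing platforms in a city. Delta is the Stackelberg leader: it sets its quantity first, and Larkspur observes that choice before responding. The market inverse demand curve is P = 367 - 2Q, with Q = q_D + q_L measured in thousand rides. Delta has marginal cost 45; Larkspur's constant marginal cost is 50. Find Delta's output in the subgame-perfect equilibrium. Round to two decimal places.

81.75

Solve by backward induction. Given q_D, the follower Larkspur maximises π_L = (367 - 2q_D - 2q_L)q_L - 50q_L.
∂π_L/∂q_L = 317 - 2q_D - 4q_L = 0 gives the reaction function q_L = (317 - 2q_D)/4.
Delta substitutes q_L(q_D) into its own profit: π_D = q_D(367 - 2q_D - (317 - 2q_D)/2) - 45q_D = (417/2 - q_D)q_D - 45q_D.
Maximising: ∂π_D/∂q_D = 327/2 - 2q_D = 0, giving q_D = 327/4.
Then q_L = (317 - 2·(327/4))/4 = 307/8.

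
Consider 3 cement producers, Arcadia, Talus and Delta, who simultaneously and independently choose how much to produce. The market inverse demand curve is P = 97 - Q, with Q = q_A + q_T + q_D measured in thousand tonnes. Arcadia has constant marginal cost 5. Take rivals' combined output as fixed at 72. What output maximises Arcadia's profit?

With rivals' combined output fixed at 72, Arcadia's profit is π_A = (97 - 72 - q_A)q_A - (5q_A) = (25 - q_A)q_A - (5q_A).
∂π_A/∂q_A = 20 - 2q_A = 0, so q_A = 10.

10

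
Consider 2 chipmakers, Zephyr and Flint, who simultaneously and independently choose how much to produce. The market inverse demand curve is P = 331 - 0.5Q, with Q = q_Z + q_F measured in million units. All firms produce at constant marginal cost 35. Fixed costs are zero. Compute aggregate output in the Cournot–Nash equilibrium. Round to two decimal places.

394.67

Each firm earns π_i = (331 - 0.5Q)q_i - 35q_i.
Setting ∂π_i/∂q_i = 0 with rivals' quantities fixed: 296 - q_i - (1/2)q_j = 0.
By symmetry each firm produces the same amount; substituting q_j = q_i yields q_i = 296/(3/2) = 592/3.
Total output Q = 592/3 + 592/3 = 1184/3.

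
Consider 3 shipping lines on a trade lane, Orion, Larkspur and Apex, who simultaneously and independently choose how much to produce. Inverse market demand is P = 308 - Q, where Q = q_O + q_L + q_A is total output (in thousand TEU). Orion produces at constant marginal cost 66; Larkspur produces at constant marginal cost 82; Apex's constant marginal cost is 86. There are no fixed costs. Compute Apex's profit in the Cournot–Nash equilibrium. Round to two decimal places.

Orion's profit: π_O = (308 - Q)q_O - (66q_O). Setting ∂π_O/∂q_O = 0: 242 - 2q_O - (q_L + q_A) = 0.
Larkspur's profit: π_L = (308 - Q)q_L - (82q_L). Setting ∂π_L/∂q_L = 0: 226 - 2q_L - (q_O + q_A) = 0.
Apex's profit: π_A = (308 - Q)q_A - (86q_A). Setting ∂π_A/∂q_A = 0: 222 - 2q_A - (q_O + q_L) = 0.
Adding the 3 first-order conditions: 690 − 4Q = 0, so Q = 345/2.
Back-substituting: q_O = (242 − 345/2) = 139/2, q_L = (226 − 345/2) = 107/2, q_A = (222 − 345/2) = 99/2.
Price P = 308 - 345/2 = 271/2.
Apex's profit: (271/2 - 86)·(99/2) = 2450.2500.

2450.25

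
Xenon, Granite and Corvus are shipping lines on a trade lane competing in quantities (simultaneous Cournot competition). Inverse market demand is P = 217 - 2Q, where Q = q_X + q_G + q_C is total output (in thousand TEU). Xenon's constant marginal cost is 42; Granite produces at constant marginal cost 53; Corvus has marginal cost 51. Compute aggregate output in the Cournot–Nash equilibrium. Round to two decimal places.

63.13

Xenon's profit: π_X = (217 - 2Q)q_X - (42q_X). Setting ∂π_X/∂q_X = 0: 175 - 4q_X - 2(q_G + q_C) = 0.
Granite's first-order condition: 164 - 4q_G - 2(q_X + q_C) = 0.
Corvus's first-order condition: 166 - 4q_C - 2(q_X + q_G) = 0.
Summing all 3 equations gives 505 − 8Q = 0, hence Q = 505/8.
Back-substituting: q_X = (175 − 505/4)/2 = 195/8, q_G = (164 − 505/4)/2 = 151/8, q_C = (166 − 505/4)/2 = 159/8.
Total output Q = 195/8 + 151/8 + 159/8 = 505/8.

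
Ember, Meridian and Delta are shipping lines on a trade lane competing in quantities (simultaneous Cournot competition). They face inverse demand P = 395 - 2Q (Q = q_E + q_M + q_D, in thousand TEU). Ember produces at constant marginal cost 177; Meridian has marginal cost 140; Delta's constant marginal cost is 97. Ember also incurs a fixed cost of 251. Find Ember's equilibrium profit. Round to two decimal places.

67.78

Ember's profit: π_E = (395 - 2Q)q_E - (177q_E). Setting ∂π_E/∂q_E = 0: 218 - 4q_E - 2(q_M + q_D) = 0.
Meridian's first-order condition: 255 - 4q_M - 2(q_E + q_D) = 0.
Delta's profit: π_D = (395 - 2Q)q_D - (97q_D). Setting ∂π_D/∂q_D = 0: 298 - 4q_D - 2(q_E + q_M) = 0.
Adding the 3 first-order conditions: 771 − 8Q = 0, so Q = 771/8.
Back-substituting: q_E = (218 − 771/4)/2 = 101/8, q_M = (255 − 771/4)/2 = 249/8, q_D = (298 − 771/4)/2 = 421/8.
Price P = 395 - 2·(771/8) = 809/4.
Ember's profit: (809/4 - 177)·(101/8) - 251 = 67.7813.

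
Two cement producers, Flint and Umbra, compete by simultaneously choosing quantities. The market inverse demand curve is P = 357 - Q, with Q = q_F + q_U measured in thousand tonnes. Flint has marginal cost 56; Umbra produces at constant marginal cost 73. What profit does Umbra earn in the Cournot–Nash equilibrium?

Flint's profit: π_F = (357 - Q)q_F - (56q_F). Setting ∂π_F/∂q_F = 0: 301 - 2q_F - (q_U) = 0.
Umbra's profit: π_U = (357 - Q)q_U - (73q_U). Setting ∂π_U/∂q_U = 0: 284 - 2q_U - (q_F) = 0.
Rearranging gives the reaction functions q_F = (301 - q_U)/2 and q_U = (284 - q_F)/2.
Substituting one into the other gives q_F = 106 and q_U = 89.
Price P = 357 - 195 = 162.
Umbra's profit: (162 - 73)·89 = 7921.

7921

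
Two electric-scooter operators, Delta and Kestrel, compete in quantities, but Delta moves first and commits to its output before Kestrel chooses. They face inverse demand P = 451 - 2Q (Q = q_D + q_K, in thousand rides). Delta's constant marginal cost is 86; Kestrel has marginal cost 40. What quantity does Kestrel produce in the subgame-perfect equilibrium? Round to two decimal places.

Solve by backward induction. Given q_D, the follower Kestrel maximises π_K = (451 - 2q_D - 2q_K)q_K - 40q_K.
Follower FOC: 411 - 2q_D - 4q_K = 0, so q_K(q_D) = (411 - 2q_D)/4.
The leader anticipates this reaction. Substituting into P = 451 - 2Q gives P = 491/2 - q_D, so π_D = (491/2 - q_D)q_D - 86q_D.
The leader's first-order condition 319/2 - 2q_D = 0 yields q_D = 319/4.
Then q_K = (411 - 2·(319/4))/4 = 503/8.

62.88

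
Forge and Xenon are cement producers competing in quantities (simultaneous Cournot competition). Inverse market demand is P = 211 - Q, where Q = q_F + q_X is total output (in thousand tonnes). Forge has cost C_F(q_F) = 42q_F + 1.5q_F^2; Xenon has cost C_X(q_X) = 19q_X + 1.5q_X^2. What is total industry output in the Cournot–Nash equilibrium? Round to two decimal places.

60.17

Forge's profit: π_F = (211 - Q)q_F - (42q_F + (3/2)q_F²). Setting ∂π_F/∂q_F = 0: 169 - 5q_F - (q_X) = 0.
Xenon's first-order condition: 192 - 5q_X - (q_F) = 0.
Best responses: q_F = (169 - q_X)/5, q_X = (192 - q_F)/5.
Solving the pair: q_F = 653/24, q_X = 791/24.
Total output Q = 653/24 + 791/24 = 361/6.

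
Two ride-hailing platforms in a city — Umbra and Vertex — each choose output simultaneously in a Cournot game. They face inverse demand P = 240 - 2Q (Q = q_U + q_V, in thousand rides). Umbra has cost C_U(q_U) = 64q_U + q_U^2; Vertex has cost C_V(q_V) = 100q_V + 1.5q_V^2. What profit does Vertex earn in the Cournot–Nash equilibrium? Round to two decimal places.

577.22

Umbra's profit: π_U = (240 - 2Q)q_U - (64q_U + q_U²). Setting ∂π_U/∂q_U = 0: 176 - 6q_U - 2(q_V) = 0.
Vertex's first-order condition: 140 - 7q_V - 2(q_U) = 0.
Best responses: q_U = (176 - 2q_V)/6, q_V = (140 - 2q_U)/7.
Solving the pair: q_U = 476/19, q_V = 244/19.
Price P = 240 - 2·(720/19) = 164.2105.
Vertex's profit: 164.2105·(244/19) - 100·(244/19) - (3/2)(244/19)² = 577.2188.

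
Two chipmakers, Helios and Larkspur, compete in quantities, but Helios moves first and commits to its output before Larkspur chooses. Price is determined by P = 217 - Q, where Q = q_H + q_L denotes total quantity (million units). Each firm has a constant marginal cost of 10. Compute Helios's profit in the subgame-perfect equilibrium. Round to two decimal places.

The follower Larkspur best-responds to any q_H: π_L = (217 - Q)q_L - 10q_L.
Follower FOC: 207 - q_H - 2q_L = 0, so q_L(q_H) = (207 - q_H)/2.
Helios substitutes q_L(q_H) into its own profit: π_H = q_H(217 - q_H - (207 - q_H)/2) - 10q_H = (227/2 - (1/2)q_H)q_H - 10q_H.
Maximising: ∂π_H/∂q_H = 207/2 - q_H = 0, giving q_H = 207/2.
Then q_L = (207 - 207/2)/2 = 207/4.
Price P = 217 - 621/4 = 247/4.
Helios's profit: (247/4 - 10)·(207/2) = 5356.1250.

5356.13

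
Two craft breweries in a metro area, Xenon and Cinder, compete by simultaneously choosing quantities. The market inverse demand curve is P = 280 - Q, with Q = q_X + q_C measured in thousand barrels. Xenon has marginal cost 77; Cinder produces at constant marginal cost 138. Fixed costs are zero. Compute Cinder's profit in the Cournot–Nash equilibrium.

Xenon's profit: π_X = (280 - Q)q_X - (77q_X). Setting ∂π_X/∂q_X = 0: 203 - 2q_X - (q_C) = 0.
Cinder's first-order condition: 142 - 2q_C - (q_X) = 0.
Best responses: q_X = (203 - q_C)/2, q_C = (142 - q_X)/2.
Solving the pair: q_X = 88, q_C = 27.
Price P = 280 - 115 = 165.
Cinder's profit: (165 - 138)·27 = 729.

729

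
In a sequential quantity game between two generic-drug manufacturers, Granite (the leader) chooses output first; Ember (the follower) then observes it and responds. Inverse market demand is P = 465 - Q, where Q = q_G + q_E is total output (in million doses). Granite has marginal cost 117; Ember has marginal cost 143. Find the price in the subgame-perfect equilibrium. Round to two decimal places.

210.50

Solve by backward induction. Given q_G, the follower Ember maximises π_E = (465 - q_G - q_E)q_E - 143q_E.
Setting the follower's marginal profit to zero, 322 - q_G - 2q_E = 0, i.e. q_E = (322 - q_G)/2.
Granite substitutes q_E(q_G) into its own profit: π_G = q_G(465 - q_G - (322 - q_G)/2) - 117q_G = (304 - (1/2)q_G)q_G - 117q_G.
Leader FOC: 187 - q_G = 0, so q_G = 187.
Then q_E = (322 - 187)/2 = 135/2.
Total output Q = 509/2, so price P = 465 - 509/2 = 421/2.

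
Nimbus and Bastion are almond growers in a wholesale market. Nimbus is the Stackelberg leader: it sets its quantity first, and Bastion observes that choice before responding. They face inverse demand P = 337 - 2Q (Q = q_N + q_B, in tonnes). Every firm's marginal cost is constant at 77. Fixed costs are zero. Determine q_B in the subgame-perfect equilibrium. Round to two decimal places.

Solve by backward induction. Given q_N, the follower Bastion maximises π_B = (337 - 2q_N - 2q_B)q_B - 77q_B.
Follower FOC: 260 - 2q_N - 4q_B = 0, so q_B(q_N) = (260 - 2q_N)/4.
The leader anticipates this reaction. Substituting into P = 337 - 2Q gives P = 207 - q_N, so π_N = (207 - q_N)q_N - 77q_N.
The leader's first-order condition 130 - 2q_N = 0 yields q_N = 65.
Then q_B = (260 - 2·65)/4 = 65/2.

32.50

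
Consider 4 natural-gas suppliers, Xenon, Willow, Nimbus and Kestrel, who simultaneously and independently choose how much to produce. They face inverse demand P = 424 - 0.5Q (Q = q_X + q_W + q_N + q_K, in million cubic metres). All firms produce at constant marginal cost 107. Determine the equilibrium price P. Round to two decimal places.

Each firm earns π_i = (424 - 0.5Q)q_i - 107q_i.
Setting ∂π_i/∂q_i = 0 with rivals' quantities fixed: 317 - q_i - (1/2)·Σ_{j≠i} q_j = 0.
By symmetry each firm produces the same amount; substituting Σ_{j≠i} q_j = 3q_i yields q_i = 317/(5/2) = 634/5.
Total output Q = 507.2000, so price P = 424 - (1/2)·507.2000 = 852/5.

170.40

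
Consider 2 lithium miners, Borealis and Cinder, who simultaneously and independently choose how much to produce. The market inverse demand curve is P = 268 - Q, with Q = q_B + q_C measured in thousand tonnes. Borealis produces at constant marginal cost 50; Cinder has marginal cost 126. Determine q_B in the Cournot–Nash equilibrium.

98

Borealis's profit: π_B = (268 - Q)q_B - (50q_B). Setting ∂π_B/∂q_B = 0: 218 - 2q_B - (q_C) = 0.
Cinder's profit: π_C = (268 - Q)q_C - (126q_C). Setting ∂π_C/∂q_C = 0: 142 - 2q_C - (q_B) = 0.
So q_B = (218 - q_C)/2 and q_C = (142 - q_B)/2.
Substituting one into the other gives q_B = 98 and q_C = 22.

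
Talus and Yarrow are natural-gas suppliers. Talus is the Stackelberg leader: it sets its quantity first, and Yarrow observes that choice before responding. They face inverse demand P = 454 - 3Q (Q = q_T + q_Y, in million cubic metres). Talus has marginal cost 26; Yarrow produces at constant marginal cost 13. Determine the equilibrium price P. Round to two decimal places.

The follower Yarrow best-responds to any q_T: π_Y = (454 - 3Q)q_Y - 13q_Y.
∂π_Y/∂q_Y = 441 - 3q_T - 6q_Y = 0 gives the reaction function q_Y = (441 - 3q_T)/6.
The leader anticipates this reaction. Substituting into P = 454 - 3Q gives P = 467/2 - (3/2)q_T, so π_T = (467/2 - (3/2)q_T)q_T - 26q_T.
Leader FOC: 415/2 - 3q_T = 0, so q_T = 415/6.
Then q_Y = (441 - 3·(415/6))/6 = 467/12.
Total output Q = 1297/12, so price P = 454 - 3·(1297/12) = 519/4.

129.75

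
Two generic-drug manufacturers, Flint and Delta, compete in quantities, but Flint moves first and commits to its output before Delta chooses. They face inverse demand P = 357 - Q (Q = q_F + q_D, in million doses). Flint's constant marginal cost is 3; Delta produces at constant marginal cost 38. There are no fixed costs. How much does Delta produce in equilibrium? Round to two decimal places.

The follower Delta best-responds to any q_F: π_D = (357 - Q)q_D - 38q_D.
Setting the follower's marginal profit to zero, 319 - q_F - 2q_D = 0, i.e. q_D = (319 - q_F)/2.
The leader anticipates this reaction. Substituting into P = 357 - Q gives P = 395/2 - (1/2)q_F, so π_F = (395/2 - (1/2)q_F)q_F - 3q_F.
Leader FOC: 389/2 - q_F = 0, so q_F = 389/2.
Then q_D = (319 - 389/2)/2 = 249/4.

62.25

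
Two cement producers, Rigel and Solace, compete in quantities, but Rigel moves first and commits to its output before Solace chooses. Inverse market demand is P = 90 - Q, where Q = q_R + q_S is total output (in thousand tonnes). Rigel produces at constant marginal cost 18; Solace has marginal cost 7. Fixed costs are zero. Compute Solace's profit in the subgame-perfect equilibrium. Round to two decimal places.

689.06

The follower Solace best-responds to any q_R: π_S = (90 - Q)q_S - 7q_S.
Follower FOC: 83 - q_R - 2q_S = 0, so q_S(q_R) = (83 - q_R)/2.
Rigel substitutes q_S(q_R) into its own profit: π_R = q_R(90 - q_R - (83 - q_R)/2) - 18q_R = (97/2 - (1/2)q_R)q_R - 18q_R.
Leader FOC: 61/2 - q_R = 0, so q_R = 61/2.
Then q_S = (83 - 61/2)/2 = 105/4.
Price P = 90 - 227/4 = 133/4.
Solace's profit: (133/4 - 7)·(105/4) = 689.0625.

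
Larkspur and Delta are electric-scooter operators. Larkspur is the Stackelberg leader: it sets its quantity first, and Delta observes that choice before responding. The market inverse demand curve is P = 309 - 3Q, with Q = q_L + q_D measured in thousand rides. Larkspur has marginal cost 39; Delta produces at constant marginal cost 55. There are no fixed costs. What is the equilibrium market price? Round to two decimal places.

Solve by backward induction. Given q_L, the follower Delta maximises π_D = (309 - 3q_L - 3q_D)q_D - 55q_D.
Setting the follower's marginal profit to zero, 254 - 3q_L - 6q_D = 0, i.e. q_D = (254 - 3q_L)/6.
Larkspur substitutes q_D(q_L) into its own profit: π_L = q_L(309 - 3q_L - (254 - 3q_L)/2) - 39q_L = (182 - (3/2)q_L)q_L - 39q_L.
Leader FOC: 143 - 3q_L = 0, so q_L = 143/3.
Then q_D = (254 - 3·(143/3))/6 = 37/2.
Total output Q = 397/6, so price P = 309 - 3·(397/6) = 221/2.

110.50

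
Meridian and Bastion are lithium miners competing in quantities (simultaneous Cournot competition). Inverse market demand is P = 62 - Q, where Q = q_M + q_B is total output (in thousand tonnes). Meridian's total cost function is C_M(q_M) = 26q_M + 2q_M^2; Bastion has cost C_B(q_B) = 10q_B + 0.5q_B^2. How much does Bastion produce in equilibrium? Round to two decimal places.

16.24

Meridian's profit: π_M = (62 - Q)q_M - (26q_M + 2q_M²). Setting ∂π_M/∂q_M = 0: 36 - 6q_M - (q_B) = 0.
Bastion's first-order condition: 52 - 3q_B - (q_M) = 0.
So q_M = (36 - q_B)/6 and q_B = (52 - q_M)/3.
Solving the pair: q_M = 56/17, q_B = 276/17.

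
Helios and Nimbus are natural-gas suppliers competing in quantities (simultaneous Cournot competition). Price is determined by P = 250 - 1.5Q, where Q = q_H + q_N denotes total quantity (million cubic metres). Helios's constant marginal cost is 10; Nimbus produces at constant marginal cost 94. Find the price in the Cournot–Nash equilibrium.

Helios's profit: π_H = (250 - 1.5Q)q_H - (10q_H). Setting ∂π_H/∂q_H = 0: 240 - 3q_H - (3/2)(q_N) = 0.
Nimbus's first-order condition: 156 - 3q_N - (3/2)(q_H) = 0.
So q_H = (240 - (3/2)q_N)/3 and q_N = (156 - (3/2)q_H)/3.
Substituting one into the other gives q_H = 72 and q_N = 16.
Total output Q = 88, so price P = 250 - (3/2)·88 = 118.

118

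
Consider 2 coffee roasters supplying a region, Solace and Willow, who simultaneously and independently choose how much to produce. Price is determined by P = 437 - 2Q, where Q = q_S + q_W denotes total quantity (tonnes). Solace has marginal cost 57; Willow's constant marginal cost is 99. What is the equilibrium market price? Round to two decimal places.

Solace's profit: π_S = (437 - 2Q)q_S - (57q_S). Setting ∂π_S/∂q_S = 0: 380 - 4q_S - 2(q_W) = 0.
Willow's profit: π_W = (437 - 2Q)q_W - (99q_W). Setting ∂π_W/∂q_W = 0: 338 - 4q_W - 2(q_S) = 0.
Rearranging gives the reaction functions q_S = (380 - 2q_W)/4 and q_W = (338 - 2q_S)/4.
Solving the pair: q_S = 211/3, q_W = 148/3.
Total output Q = 359/3, so price P = 437 - 2·(359/3) = 593/3.

197.67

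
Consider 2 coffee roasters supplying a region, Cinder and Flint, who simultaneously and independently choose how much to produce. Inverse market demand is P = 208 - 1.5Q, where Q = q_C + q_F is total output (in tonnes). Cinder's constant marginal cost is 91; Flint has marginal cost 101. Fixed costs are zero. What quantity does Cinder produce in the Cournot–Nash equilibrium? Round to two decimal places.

Cinder's profit: π_C = (208 - 1.5Q)q_C - (91q_C). Setting ∂π_C/∂q_C = 0: 117 - 3q_C - (3/2)(q_F) = 0.
Flint's first-order condition: 107 - 3q_F - (3/2)(q_C) = 0.
So q_C = (117 - (3/2)q_F)/3 and q_F = (107 - (3/2)q_C)/3.
Substituting one into the other gives q_C = 254/9 and q_F = 194/9.

28.22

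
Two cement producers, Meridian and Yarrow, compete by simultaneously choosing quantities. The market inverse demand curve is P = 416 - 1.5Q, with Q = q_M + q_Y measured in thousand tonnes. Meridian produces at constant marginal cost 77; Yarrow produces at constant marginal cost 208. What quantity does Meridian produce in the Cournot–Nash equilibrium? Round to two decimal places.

Meridian's profit: π_M = (416 - 1.5Q)q_M - (77q_M). Setting ∂π_M/∂q_M = 0: 339 - 3q_M - (3/2)(q_Y) = 0.
Yarrow's profit: π_Y = (416 - 1.5Q)q_Y - (208q_Y). Setting ∂π_Y/∂q_Y = 0: 208 - 3q_Y - (3/2)(q_M) = 0.
Rearranging gives the reaction functions q_M = (339 - (3/2)q_Y)/3 and q_Y = (208 - (3/2)q_M)/3.
Substituting one into the other gives q_M = 940/9 and q_Y = 154/9.

104.44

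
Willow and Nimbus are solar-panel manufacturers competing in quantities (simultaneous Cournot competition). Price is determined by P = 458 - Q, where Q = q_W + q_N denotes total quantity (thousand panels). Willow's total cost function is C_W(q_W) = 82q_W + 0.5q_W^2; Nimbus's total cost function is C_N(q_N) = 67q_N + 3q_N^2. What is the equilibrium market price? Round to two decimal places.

309.57

Willow's profit: π_W = (458 - Q)q_W - (82q_W + (1/2)q_W²). Setting ∂π_W/∂q_W = 0: 376 - 3q_W - (q_N) = 0.
Nimbus's first-order condition: 391 - 8q_N - (q_W) = 0.
Rearranging gives the reaction functions q_W = (376 - q_N)/3 and q_N = (391 - q_W)/8.
Substituting one into the other gives q_W = 113.7826 and q_N = 797/23.
Total output Q = 148.4348, so price P = 458 - 148.4348 = 309.5652.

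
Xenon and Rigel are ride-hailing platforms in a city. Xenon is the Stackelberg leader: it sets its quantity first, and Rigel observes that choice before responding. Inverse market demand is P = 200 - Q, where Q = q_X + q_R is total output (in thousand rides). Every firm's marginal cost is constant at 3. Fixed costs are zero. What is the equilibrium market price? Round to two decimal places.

The follower Rigel best-responds to any q_X: π_R = (200 - Q)q_R - 3q_R.
∂π_R/∂q_R = 197 - q_X - 2q_R = 0 gives the reaction function q_R = (197 - q_X)/2.
Xenon substitutes q_R(q_X) into its own profit: π_X = q_X(200 - q_X - (197 - q_X)/2) - 3q_X = (203/2 - (1/2)q_X)q_X - 3q_X.
The leader's first-order condition 197/2 - q_X = 0 yields q_X = 197/2.
Then q_R = (197 - 197/2)/2 = 197/4.
Total output Q = 591/4, so price P = 200 - 591/4 = 209/4.

52.25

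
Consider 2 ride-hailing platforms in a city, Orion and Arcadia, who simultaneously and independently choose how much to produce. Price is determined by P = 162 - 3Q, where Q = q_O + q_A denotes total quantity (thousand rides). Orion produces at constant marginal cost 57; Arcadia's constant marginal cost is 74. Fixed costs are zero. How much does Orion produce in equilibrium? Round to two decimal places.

Orion's profit: π_O = (162 - 3Q)q_O - (57q_O). Setting ∂π_O/∂q_O = 0: 105 - 6q_O - 3(q_A) = 0.
Arcadia's profit: π_A = (162 - 3Q)q_A - (74q_A). Setting ∂π_A/∂q_A = 0: 88 - 6q_A - 3(q_O) = 0.
Best responses: q_O = (105 - 3q_A)/6, q_A = (88 - 3q_O)/6.
Solving the pair: q_O = 122/9, q_A = 71/9.

13.56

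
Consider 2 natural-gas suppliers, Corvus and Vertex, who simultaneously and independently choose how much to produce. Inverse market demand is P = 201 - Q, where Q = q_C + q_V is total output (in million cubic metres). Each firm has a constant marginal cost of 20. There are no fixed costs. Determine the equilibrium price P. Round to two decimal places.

80.33

A representative firm's profit is π_i = q_i(201 - Q) - 20q_i.
Setting ∂π_i/∂q_i = 0 with rivals' quantities fixed: 181 - 2q_i - q_j = 0.
With identical firms every q_j equals q_i, so q_j = q_i and 181 = 3q_i, giving q_i = 181/3.
Total output Q = 362/3, so price P = 201 - 362/3 = 241/3.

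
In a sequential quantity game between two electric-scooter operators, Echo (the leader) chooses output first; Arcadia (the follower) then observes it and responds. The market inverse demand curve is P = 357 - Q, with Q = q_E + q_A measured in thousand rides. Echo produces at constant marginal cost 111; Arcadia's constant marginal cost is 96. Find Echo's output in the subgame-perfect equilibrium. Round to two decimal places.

The follower Arcadia best-responds to any q_E: π_A = (357 - Q)q_A - 96q_A.
∂π_A/∂q_A = 261 - q_E - 2q_A = 0 gives the reaction function q_A = (261 - q_E)/2.
The leader anticipates this reaction. Substituting into P = 357 - Q gives P = 453/2 - (1/2)q_E, so π_E = (453/2 - (1/2)q_E)q_E - 111q_E.
The leader's first-order condition 231/2 - q_E = 0 yields q_E = 231/2.
Then q_A = (261 - 231/2)/2 = 291/4.

115.50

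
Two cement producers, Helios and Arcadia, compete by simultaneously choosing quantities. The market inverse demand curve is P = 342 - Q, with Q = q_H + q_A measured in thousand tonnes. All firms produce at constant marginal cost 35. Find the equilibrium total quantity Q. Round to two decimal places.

204.67

Each firm earns π_i = (342 - Q)q_i - 35q_i.
First-order condition (treating rivals' output as given): 307 - 2q_i - q_j = 0.
By symmetry each firm produces the same amount; substituting q_j = q_i yields q_i = 307/3.
Total output Q = 307/3 + 307/3 = 614/3.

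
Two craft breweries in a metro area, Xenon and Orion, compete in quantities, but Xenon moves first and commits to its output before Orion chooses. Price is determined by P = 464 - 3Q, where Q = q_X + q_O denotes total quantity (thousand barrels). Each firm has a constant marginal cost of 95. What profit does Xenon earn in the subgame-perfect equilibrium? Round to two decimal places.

5673.38

The follower Orion best-responds to any q_X: π_O = (464 - 3Q)q_O - 95q_O.
Setting the follower's marginal profit to zero, 369 - 3q_X - 6q_O = 0, i.e. q_O = (369 - 3q_X)/6.
The leader anticipates this reaction. Substituting into P = 464 - 3Q gives P = 559/2 - (3/2)q_X, so π_X = (559/2 - (3/2)q_X)q_X - 95q_X.
The leader's first-order condition 369/2 - 3q_X = 0 yields q_X = 123/2.
Then q_O = (369 - 3·(123/2))/6 = 123/4.
Price P = 464 - 3·(369/4) = 749/4.
Xenon's profit: (749/4 - 95)·(123/2) = 5673.3750.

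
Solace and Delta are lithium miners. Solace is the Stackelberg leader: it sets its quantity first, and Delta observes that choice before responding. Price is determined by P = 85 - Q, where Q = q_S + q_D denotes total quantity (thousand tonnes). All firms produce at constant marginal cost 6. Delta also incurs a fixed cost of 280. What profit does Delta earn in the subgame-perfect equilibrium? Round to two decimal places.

Solve by backward induction. Given q_S, the follower Delta maximises π_D = (85 - q_S - q_D)q_D - 6q_D.
Follower FOC: 79 - q_S - 2q_D = 0, so q_D(q_S) = (79 - q_S)/2.
Solace substitutes q_D(q_S) into its own profit: π_S = q_S(85 - q_S - (79 - q_S)/2) - 6q_S = (91/2 - (1/2)q_S)q_S - 6q_S.
The leader's first-order condition 79/2 - q_S = 0 yields q_S = 79/2.
Then q_D = (79 - 79/2)/2 = 79/4.
Price P = 85 - 237/4 = 103/4.
Delta's profit: (103/4 - 6)·(79/4) - 280 = 1761/16.

110.06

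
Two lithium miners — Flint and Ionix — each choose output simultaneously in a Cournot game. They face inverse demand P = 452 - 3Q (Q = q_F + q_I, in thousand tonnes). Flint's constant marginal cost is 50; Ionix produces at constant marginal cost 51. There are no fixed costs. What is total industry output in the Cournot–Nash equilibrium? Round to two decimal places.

Flint's profit: π_F = (452 - 3Q)q_F - (50q_F). Setting ∂π_F/∂q_F = 0: 402 - 6q_F - 3(q_I) = 0.
Ionix's profit: π_I = (452 - 3Q)q_I - (51q_I). Setting ∂π_I/∂q_I = 0: 401 - 6q_I - 3(q_F) = 0.
So q_F = (402 - 3q_I)/6 and q_I = (401 - 3q_F)/6.
Solving the pair: q_F = 403/9, q_I = 400/9.
Total output Q = 403/9 + 400/9 = 803/9.

89.22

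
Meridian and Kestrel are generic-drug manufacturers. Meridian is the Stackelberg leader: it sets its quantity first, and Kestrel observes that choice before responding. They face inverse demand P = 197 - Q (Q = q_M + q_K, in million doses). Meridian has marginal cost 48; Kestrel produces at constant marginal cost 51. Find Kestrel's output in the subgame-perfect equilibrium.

The follower Kestrel best-responds to any q_M: π_K = (197 - Q)q_K - 51q_K.
Follower FOC: 146 - q_M - 2q_K = 0, so q_K(q_M) = (146 - q_M)/2.
Meridian substitutes q_K(q_M) into its own profit: π_M = q_M(197 - q_M - (146 - q_M)/2) - 48q_M = (124 - (1/2)q_M)q_M - 48q_M.
The leader's first-order condition 76 - q_M = 0 yields q_M = 76.
Then q_K = (146 - 76)/2 = 35.

35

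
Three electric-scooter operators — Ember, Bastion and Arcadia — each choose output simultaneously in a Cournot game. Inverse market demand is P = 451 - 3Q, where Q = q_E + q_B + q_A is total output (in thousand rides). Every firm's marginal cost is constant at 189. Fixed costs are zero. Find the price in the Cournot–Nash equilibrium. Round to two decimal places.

254.50

Each firm earns π_i = (451 - 3Q)q_i - 189q_i.
Setting ∂π_i/∂q_i = 0 with rivals' quantities fixed: 262 - 6q_i - 3·Σ_{j≠i} q_j = 0.
By symmetry each firm produces the same amount; substituting Σ_{j≠i} q_j = 2q_i yields q_i = 262/12 = 131/6.
Total output Q = 131/2, so price P = 451 - 3·(131/2) = 509/2.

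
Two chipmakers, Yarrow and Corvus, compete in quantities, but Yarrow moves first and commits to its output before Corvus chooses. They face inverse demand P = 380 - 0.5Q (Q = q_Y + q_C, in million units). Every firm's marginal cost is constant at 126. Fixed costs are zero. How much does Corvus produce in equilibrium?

127

Solve by backward induction. Given q_Y, the follower Corvus maximises π_C = (380 - (1/2)q_Y - (1/2)q_C)q_C - 126q_C.
∂π_C/∂q_C = 254 - (1/2)q_Y - q_C = 0 gives the reaction function q_C = (254 - (1/2)q_Y).
Yarrow substitutes q_C(q_Y) into its own profit: π_Y = q_Y(380 - (1/2)q_Y - (254 - (1/2)q_Y)/2) - 126q_Y = (253 - (1/4)q_Y)q_Y - 126q_Y.
The leader's first-order condition 127 - (1/2)q_Y = 0 yields q_Y = 254.
Then q_C = (254 - (1/2)·254) = 127.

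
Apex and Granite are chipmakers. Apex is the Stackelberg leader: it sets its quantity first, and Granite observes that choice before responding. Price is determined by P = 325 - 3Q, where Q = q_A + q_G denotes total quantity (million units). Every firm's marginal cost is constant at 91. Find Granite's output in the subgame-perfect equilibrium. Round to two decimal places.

Solve by backward induction. Given q_A, the follower Granite maximises π_G = (325 - 3q_A - 3q_G)q_G - 91q_G.
Setting the follower's marginal profit to zero, 234 - 3q_A - 6q_G = 0, i.e. q_G = (234 - 3q_A)/6.
Apex substitutes q_G(q_A) into its own profit: π_A = q_A(325 - 3q_A - (234 - 3q_A)/2) - 91q_A = (208 - (3/2)q_A)q_A - 91q_A.
Leader FOC: 117 - 3q_A = 0, so q_A = 39.
Then q_G = (234 - 3·39)/6 = 39/2.

19.50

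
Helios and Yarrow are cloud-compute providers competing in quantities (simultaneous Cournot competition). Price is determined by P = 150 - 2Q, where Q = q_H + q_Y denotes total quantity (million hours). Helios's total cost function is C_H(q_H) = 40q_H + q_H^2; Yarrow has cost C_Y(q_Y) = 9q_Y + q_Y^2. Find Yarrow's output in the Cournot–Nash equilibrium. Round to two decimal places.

Helios's profit: π_H = (150 - 2Q)q_H - (40q_H + q_H²). Setting ∂π_H/∂q_H = 0: 110 - 6q_H - 2(q_Y) = 0.
Yarrow's profit: π_Y = (150 - 2Q)q_Y - (9q_Y + q_Y²). Setting ∂π_Y/∂q_Y = 0: 141 - 6q_Y - 2(q_H) = 0.
So q_H = (110 - 2q_Y)/6 and q_Y = (141 - 2q_H)/6.
Solving the pair: q_H = 189/16, q_Y = 313/16.

19.56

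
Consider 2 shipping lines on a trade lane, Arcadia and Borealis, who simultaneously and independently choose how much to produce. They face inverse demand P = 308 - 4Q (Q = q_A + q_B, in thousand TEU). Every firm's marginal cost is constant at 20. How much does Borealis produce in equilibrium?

A representative firm's profit is π_i = q_i(308 - 4Q) - 20q_i.
First-order condition (treating rivals' output as given): 288 - 8q_i - 4q_j = 0.
With identical firms every q_j equals q_i, so q_j = q_i and 288 = 12q_i, giving q_i = 24.

24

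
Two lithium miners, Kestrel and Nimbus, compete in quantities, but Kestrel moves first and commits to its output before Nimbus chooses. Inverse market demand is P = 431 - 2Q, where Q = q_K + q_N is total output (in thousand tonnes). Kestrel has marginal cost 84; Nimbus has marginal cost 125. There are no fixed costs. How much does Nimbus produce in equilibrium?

Solve by backward induction. Given q_K, the follower Nimbus maximises π_N = (431 - 2q_K - 2q_N)q_N - 125q_N.
∂π_N/∂q_N = 306 - 2q_K - 4q_N = 0 gives the reaction function q_N = (306 - 2q_K)/4.
Kestrel substitutes q_N(q_K) into its own profit: π_K = q_K(431 - 2q_K - (306 - 2q_K)/2) - 84q_K = (278 - q_K)q_K - 84q_K.
The leader's first-order condition 194 - 2q_K = 0 yields q_K = 97.
Then q_N = (306 - 2·97)/4 = 28.

28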